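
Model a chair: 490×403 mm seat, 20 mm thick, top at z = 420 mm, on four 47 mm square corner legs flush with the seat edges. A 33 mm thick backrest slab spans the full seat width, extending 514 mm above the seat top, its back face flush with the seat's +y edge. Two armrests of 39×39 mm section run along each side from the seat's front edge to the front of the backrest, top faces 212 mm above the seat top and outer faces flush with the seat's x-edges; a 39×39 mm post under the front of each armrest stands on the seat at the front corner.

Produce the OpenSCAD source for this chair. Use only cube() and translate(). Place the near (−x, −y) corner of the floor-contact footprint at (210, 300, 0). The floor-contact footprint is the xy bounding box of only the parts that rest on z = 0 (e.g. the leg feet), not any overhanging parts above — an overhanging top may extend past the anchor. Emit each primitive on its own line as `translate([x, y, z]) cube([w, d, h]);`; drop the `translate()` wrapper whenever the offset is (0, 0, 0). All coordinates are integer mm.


translate([210, 300, 400]) cube([490, 403, 20]);
translate([210, 300, 0]) cube([47, 47, 400]);
translate([653, 300, 0]) cube([47, 47, 400]);
translate([210, 656, 0]) cube([47, 47, 400]);
translate([653, 656, 0]) cube([47, 47, 400]);
translate([210, 670, 420]) cube([490, 33, 514]);
translate([210, 300, 593]) cube([39, 370, 39]);
translate([661, 300, 593]) cube([39, 370, 39]);
translate([210, 300, 420]) cube([39, 39, 173]);
translate([661, 300, 420]) cube([39, 39, 173]);


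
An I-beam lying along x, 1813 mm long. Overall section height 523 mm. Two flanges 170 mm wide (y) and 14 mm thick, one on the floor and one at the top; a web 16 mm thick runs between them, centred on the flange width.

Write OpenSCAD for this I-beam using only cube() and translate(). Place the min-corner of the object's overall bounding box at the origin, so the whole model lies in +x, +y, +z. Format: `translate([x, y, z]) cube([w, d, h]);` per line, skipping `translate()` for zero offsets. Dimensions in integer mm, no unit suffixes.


cube([1813, 170, 14]);
translate([0, 77, 14]) cube([1813, 16, 495]);
translate([0, 0, 509]) cube([1813, 170, 14]);


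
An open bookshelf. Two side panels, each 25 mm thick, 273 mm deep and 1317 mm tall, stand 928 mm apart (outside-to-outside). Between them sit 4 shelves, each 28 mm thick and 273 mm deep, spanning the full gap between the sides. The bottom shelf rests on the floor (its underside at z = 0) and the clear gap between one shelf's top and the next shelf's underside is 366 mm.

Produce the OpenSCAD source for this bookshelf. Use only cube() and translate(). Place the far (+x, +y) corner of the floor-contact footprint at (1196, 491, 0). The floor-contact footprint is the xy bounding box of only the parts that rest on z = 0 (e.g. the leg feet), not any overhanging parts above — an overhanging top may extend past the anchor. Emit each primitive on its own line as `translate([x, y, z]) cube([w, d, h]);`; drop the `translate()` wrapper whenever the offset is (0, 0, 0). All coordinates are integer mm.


translate([268, 218, 0]) cube([25, 273, 1317]);
translate([1171, 218, 0]) cube([25, 273, 1317]);
translate([293, 218, 0]) cube([878, 273, 28]);
translate([293, 218, 394]) cube([878, 273, 28]);
translate([293, 218, 788]) cube([878, 273, 28]);
translate([293, 218, 1182]) cube([878, 273, 28]);


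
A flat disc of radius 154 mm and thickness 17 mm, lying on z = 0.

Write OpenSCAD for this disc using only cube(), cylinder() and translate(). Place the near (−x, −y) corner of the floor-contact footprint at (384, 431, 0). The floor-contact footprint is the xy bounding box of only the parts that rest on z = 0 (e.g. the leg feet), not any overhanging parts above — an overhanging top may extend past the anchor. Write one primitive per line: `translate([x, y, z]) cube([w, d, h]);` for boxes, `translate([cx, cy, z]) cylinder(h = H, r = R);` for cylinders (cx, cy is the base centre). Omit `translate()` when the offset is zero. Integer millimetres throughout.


translate([538, 585, 0]) cylinder(h = 17, r = 154);


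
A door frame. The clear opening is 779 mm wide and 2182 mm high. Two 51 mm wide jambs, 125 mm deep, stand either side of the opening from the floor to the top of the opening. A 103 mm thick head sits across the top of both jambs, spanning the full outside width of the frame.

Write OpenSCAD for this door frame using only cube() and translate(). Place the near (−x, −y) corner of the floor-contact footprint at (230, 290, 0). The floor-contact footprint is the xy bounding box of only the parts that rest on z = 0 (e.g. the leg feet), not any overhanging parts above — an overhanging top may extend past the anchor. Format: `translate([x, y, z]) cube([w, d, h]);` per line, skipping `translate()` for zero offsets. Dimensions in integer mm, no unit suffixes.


translate([230, 290, 0]) cube([51, 125, 2182]);
translate([1060, 290, 0]) cube([51, 125, 2182]);
translate([230, 290, 2182]) cube([881, 125, 103]);


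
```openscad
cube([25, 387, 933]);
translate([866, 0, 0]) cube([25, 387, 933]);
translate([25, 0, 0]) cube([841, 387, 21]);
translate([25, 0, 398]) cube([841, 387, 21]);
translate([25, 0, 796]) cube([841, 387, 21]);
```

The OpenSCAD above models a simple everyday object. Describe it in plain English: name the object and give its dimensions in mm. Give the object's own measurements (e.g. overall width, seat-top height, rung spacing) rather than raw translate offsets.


An open bookshelf. Two side panels, each 25 mm thick, 387 mm deep and 933 mm tall, stand 891 mm apart (outside-to-outside). Between them sit 3 shelves, each 21 mm thick and 387 mm deep, spanning the full gap between the sides. The bottom shelf rests on the floor (its underside at z = 0) and the clear gap between one shelf's top and the next shelf's underside is 377 mm.


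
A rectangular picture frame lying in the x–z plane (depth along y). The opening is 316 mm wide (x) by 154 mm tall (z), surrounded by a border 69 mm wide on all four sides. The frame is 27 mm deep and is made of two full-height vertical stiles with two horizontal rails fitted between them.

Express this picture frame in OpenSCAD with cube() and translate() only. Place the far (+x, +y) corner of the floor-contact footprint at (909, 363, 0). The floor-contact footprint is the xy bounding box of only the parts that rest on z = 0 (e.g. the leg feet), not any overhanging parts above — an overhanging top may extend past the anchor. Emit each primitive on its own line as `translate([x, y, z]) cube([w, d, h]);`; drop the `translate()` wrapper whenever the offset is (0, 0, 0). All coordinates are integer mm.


translate([455, 336, 0]) cube([69, 27, 292]);
translate([840, 336, 0]) cube([69, 27, 292]);
translate([524, 336, 0]) cube([316, 27, 69]);
translate([524, 336, 223]) cube([316, 27, 69]);


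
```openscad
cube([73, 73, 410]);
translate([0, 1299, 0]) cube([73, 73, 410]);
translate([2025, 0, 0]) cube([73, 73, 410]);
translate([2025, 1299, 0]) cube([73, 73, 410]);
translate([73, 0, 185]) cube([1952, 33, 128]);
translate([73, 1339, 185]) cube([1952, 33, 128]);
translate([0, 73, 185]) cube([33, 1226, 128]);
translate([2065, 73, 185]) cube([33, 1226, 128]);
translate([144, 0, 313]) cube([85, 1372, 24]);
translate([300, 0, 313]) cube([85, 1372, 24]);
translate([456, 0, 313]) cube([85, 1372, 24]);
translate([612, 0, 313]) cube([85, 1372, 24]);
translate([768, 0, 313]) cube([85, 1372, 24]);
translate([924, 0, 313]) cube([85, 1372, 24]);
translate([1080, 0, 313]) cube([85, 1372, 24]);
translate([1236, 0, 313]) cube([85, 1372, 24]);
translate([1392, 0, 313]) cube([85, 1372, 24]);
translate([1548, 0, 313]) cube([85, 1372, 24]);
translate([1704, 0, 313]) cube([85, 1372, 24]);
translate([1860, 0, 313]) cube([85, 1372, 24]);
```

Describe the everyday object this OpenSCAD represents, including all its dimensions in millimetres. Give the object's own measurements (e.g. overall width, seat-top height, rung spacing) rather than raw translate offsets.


A bed frame 2098 mm long (x) by 1372 mm wide (y). Four 73×73 mm corner posts, 410 mm tall, at the corners of the footprint. Four rails of 33 mm thickness and 128 mm height run between adjacent posts with their undersides at z = 185 mm, their outer faces flush with the outside of the frame (the two x-running rails run between the posts' inner faces; the two y-running rails run between the posts' inner faces). 12 slats, each 85 mm wide (x) and 24 mm thick, lie across the top of the two x-running rails, running the full 1372 mm width of the frame in y; along x they sit between the end posts with a 71 mm gap after the −x posts and between neighbouring slats, leaving 80 mm before the +x posts.


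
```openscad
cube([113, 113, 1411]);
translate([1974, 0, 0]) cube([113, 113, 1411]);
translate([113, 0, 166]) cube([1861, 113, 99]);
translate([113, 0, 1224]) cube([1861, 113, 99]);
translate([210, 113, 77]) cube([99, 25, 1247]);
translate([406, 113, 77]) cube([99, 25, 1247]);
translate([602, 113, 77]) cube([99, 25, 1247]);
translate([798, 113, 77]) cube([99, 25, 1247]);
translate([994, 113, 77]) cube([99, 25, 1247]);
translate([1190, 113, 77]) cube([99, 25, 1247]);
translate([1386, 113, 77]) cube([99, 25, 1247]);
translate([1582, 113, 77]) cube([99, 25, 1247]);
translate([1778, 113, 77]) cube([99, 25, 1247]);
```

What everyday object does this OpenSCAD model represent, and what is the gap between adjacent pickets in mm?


A fence section. The picket gap is 97 mm.

Two posts, two rails, 9 pickets — a fence section. Span 1861 mm holds 9 pickets of 99 mm with 10 equal gaps: ⌊(1861 − 9·99) / 10⌋ = 97 mm.


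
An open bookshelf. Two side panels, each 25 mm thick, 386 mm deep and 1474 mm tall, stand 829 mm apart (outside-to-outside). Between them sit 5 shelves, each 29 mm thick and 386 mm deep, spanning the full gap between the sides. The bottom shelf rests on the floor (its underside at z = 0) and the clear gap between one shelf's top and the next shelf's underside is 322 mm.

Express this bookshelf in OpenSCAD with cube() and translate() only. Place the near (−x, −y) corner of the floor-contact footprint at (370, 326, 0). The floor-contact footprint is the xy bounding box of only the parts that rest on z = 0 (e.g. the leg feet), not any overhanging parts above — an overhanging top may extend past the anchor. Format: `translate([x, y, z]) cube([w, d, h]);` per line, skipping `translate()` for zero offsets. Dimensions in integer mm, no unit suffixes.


translate([370, 326, 0]) cube([25, 386, 1474]);
translate([1174, 326, 0]) cube([25, 386, 1474]);
translate([395, 326, 0]) cube([779, 386, 29]);
translate([395, 326, 351]) cube([779, 386, 29]);
translate([395, 326, 702]) cube([779, 386, 29]);
translate([395, 326, 1053]) cube([779, 386, 29]);
translate([395, 326, 1404]) cube([779, 386, 29]);


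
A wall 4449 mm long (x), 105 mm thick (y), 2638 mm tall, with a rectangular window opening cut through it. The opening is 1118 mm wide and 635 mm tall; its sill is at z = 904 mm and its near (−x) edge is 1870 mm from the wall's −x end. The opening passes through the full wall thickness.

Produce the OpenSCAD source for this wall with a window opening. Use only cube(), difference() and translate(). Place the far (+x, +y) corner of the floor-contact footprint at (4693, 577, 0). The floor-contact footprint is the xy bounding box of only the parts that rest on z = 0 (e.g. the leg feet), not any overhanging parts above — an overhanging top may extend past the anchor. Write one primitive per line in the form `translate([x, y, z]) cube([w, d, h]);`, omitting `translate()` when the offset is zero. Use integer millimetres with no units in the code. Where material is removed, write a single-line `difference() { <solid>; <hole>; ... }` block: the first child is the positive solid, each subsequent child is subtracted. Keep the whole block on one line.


difference() { translate([244, 472, 0]) cube([4449, 105, 2638]); translate([2114, 472, 904]) cube([1118, 105, 635]); }


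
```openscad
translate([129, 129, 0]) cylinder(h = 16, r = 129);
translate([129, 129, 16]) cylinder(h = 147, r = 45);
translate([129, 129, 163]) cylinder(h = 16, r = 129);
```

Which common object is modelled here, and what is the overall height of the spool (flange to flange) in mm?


A spool. The overall height is 179 mm.

Three coaxial cylinders, large–small–large — a spool. Two 16 mm flanges and a 147 mm core give 16 + 147 + 16 = 179 mm.


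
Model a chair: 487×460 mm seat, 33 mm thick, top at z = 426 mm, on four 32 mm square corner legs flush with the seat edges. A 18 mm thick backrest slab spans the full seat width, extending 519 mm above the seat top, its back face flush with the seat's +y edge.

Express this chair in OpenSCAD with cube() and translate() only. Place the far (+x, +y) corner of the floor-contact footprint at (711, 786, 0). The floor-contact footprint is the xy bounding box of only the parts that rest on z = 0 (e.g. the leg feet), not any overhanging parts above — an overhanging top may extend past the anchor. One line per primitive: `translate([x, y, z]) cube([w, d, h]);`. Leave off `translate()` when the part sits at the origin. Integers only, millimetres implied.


translate([224, 326, 393]) cube([487, 460, 33]);
translate([224, 326, 0]) cube([32, 32, 393]);
translate([679, 326, 0]) cube([32, 32, 393]);
translate([224, 754, 0]) cube([32, 32, 393]);
translate([679, 754, 0]) cube([32, 32, 393]);
translate([224, 768, 426]) cube([487, 18, 519]);


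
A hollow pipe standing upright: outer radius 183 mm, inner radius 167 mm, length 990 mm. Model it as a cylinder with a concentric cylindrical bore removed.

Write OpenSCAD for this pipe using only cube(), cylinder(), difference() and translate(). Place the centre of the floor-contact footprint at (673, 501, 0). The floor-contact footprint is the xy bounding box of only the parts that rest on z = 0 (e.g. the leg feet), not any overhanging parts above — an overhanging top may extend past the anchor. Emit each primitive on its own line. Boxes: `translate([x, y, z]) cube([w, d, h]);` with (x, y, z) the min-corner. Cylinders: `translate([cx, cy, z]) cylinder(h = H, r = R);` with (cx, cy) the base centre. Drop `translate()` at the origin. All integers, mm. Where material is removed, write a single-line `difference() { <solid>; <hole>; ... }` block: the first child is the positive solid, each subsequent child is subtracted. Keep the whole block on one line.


difference() { translate([673, 501, 0]) cylinder(h = 990, r = 183); translate([673, 501, 0]) cylinder(h = 990, r = 167); }


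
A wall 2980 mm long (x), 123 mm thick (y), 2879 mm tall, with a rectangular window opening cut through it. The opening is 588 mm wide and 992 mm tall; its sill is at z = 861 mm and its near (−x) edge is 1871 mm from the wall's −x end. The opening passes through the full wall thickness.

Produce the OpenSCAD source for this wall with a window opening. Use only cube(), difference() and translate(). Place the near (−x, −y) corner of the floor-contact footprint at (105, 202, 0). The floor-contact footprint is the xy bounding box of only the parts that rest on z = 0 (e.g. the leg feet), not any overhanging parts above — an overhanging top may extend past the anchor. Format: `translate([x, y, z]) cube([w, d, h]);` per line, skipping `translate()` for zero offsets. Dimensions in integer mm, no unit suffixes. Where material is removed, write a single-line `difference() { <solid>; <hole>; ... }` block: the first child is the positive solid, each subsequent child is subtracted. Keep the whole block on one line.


difference() { translate([105, 202, 0]) cube([2980, 123, 2879]); translate([1976, 202, 861]) cube([588, 123, 992]); }


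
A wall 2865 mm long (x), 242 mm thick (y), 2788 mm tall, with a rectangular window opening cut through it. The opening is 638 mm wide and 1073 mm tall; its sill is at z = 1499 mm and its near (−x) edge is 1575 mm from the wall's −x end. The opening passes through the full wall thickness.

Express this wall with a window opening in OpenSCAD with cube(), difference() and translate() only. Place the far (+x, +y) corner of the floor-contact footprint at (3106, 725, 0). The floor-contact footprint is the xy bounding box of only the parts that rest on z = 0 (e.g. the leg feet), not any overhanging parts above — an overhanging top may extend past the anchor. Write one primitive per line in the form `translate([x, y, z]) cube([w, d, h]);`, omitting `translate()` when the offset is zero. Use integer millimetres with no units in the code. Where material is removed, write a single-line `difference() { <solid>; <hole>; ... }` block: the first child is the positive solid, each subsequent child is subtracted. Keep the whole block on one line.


difference() { translate([241, 483, 0]) cube([2865, 242, 2788]); translate([1816, 483, 1499]) cube([638, 242, 1073]); }


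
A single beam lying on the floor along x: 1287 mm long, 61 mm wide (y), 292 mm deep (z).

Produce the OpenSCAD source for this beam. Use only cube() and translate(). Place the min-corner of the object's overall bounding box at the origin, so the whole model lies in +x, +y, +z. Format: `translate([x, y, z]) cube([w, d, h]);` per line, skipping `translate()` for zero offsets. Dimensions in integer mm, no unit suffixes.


cube([1287, 61, 292]);


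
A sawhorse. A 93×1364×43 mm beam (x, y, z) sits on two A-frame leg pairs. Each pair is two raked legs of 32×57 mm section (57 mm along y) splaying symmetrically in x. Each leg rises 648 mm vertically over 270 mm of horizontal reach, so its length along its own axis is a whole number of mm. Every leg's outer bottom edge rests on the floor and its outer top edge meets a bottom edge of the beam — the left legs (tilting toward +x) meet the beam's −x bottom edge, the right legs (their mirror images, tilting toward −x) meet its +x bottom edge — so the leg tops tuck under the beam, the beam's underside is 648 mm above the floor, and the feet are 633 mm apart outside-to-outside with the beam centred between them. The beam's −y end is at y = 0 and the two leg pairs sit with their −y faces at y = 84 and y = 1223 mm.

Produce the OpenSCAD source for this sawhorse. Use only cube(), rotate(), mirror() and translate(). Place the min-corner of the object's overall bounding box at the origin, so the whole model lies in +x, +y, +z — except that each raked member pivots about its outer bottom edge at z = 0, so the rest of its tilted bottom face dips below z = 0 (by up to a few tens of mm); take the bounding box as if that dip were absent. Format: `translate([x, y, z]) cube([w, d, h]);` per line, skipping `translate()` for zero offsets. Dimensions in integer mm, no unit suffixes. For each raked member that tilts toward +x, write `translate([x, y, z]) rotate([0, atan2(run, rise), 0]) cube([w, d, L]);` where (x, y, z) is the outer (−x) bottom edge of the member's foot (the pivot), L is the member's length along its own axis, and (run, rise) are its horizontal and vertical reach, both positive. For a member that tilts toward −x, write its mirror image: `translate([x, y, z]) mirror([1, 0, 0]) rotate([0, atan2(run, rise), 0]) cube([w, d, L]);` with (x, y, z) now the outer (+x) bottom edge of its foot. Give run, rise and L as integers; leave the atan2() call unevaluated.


// leg length = √(270² + 648²) = 702
// right-leg outer foot x = 2·270 + 93 = 633
// beam min-corner = (270, 0, 648)
translate([270, 0, 648]) cube([93, 1364, 43]);
translate([0, 84, 0]) rotate([0, atan2(270, 648), 0]) cube([32, 57, 702]);
translate([633, 84, 0]) mirror([1, 0, 0]) rotate([0, atan2(270, 648), 0]) cube([32, 57, 702]);
translate([0, 1223, 0]) rotate([0, atan2(270, 648), 0]) cube([32, 57, 702]);
translate([633, 1223, 0]) mirror([1, 0, 0]) rotate([0, atan2(270, 648), 0]) cube([32, 57, 702]);


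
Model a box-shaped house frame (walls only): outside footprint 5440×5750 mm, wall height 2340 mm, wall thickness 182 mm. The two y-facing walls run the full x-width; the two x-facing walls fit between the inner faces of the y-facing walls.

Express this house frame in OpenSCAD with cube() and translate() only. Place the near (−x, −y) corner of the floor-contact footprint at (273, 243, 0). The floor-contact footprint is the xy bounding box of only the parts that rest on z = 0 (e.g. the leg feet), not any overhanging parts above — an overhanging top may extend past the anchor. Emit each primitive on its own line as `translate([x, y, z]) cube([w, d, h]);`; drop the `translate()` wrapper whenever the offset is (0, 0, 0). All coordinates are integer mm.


translate([273, 243, 0]) cube([5440, 182, 2340]);
translate([273, 5811, 0]) cube([5440, 182, 2340]);
translate([273, 425, 0]) cube([182, 5386, 2340]);
translate([5531, 425, 0]) cube([182, 5386, 2340]);


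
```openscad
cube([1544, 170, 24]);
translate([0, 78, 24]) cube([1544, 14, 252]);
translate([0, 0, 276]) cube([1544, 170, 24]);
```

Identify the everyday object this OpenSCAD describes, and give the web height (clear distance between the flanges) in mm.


An I-beam. The web height is 252 mm.

Two wide flanges with a thin centred web — an I-beam. Overall 300 mm minus two 24 mm flanges gives a web of 300 − 2·24 = 252 mm.


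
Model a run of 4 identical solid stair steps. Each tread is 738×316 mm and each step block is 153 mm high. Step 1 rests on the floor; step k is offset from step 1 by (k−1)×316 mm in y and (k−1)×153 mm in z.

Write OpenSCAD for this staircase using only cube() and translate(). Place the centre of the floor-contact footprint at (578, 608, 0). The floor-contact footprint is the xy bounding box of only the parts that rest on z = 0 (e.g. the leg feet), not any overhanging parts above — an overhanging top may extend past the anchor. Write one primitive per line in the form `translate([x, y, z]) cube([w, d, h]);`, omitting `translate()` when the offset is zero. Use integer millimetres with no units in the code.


translate([209, 450, 0]) cube([738, 316, 153]);
translate([209, 766, 153]) cube([738, 316, 153]);
translate([209, 1082, 306]) cube([738, 316, 153]);
translate([209, 1398, 459]) cube([738, 316, 153]);


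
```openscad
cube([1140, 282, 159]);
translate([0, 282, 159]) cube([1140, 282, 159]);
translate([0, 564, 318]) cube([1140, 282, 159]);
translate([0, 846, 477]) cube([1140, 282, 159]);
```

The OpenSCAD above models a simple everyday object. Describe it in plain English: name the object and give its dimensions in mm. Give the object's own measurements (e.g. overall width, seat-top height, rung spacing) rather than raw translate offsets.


A straight staircase of 4 solid steps. Each step is 1140 mm wide (x), 282 mm deep (y, the going) and 159 mm tall (the rise). The first step rests on the floor; each subsequent step sits one going further in +y and one rise higher in +z, directly behind and above the previous step with no overlap.


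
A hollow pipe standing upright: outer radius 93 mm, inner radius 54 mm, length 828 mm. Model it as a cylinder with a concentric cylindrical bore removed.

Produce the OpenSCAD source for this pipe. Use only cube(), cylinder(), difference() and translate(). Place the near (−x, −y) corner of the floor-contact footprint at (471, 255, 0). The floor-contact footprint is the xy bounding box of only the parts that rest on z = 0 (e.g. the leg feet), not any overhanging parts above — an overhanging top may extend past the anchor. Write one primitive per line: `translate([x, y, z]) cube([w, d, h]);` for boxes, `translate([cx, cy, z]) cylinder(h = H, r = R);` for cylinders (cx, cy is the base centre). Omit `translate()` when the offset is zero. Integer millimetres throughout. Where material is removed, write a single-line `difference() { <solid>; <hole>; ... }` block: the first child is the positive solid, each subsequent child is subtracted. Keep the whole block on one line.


difference() { translate([564, 348, 0]) cylinder(h = 828, r = 93); translate([564, 348, 0]) cylinder(h = 828, r = 54); }


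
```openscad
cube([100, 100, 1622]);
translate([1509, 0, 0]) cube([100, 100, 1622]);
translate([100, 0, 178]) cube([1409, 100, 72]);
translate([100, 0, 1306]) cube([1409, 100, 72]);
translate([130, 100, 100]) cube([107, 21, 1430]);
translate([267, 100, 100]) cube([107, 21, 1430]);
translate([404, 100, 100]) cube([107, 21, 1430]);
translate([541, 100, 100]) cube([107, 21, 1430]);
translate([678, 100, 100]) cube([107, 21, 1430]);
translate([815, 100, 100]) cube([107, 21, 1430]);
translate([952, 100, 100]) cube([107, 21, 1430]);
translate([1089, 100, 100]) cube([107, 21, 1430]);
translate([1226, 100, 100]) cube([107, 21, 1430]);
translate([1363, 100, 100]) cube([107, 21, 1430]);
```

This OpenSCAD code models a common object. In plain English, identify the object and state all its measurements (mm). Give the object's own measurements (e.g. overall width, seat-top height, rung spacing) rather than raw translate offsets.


A fence section. Two 100×100 mm posts, 1622 mm tall, stand on the floor with a clear span of 1409 mm between their inner faces. Two horizontal rails of 100×72 mm section span the gap between the posts with their undersides at z = 178 mm and z = 1306 mm, flush with the posts' −y face. 10 pickets, each 107 mm wide, 21 mm thick and 1430 mm tall, are fixed to the +y face of the rails with their bottoms at z = 100 mm, spaced across the span with a 30 mm gap after the −x post and between neighbouring pickets, with 39 mm left before the +x post.


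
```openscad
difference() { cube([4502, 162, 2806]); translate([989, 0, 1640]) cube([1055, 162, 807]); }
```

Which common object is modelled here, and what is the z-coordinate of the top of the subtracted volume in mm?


A wall with a window opening. The window head height is 2447 mm.

A wall with a rectangular opening subtracted — a window. Sill at z = 1640, opening 807 mm tall, so the head is at 1640 + 807 = 2447 mm.


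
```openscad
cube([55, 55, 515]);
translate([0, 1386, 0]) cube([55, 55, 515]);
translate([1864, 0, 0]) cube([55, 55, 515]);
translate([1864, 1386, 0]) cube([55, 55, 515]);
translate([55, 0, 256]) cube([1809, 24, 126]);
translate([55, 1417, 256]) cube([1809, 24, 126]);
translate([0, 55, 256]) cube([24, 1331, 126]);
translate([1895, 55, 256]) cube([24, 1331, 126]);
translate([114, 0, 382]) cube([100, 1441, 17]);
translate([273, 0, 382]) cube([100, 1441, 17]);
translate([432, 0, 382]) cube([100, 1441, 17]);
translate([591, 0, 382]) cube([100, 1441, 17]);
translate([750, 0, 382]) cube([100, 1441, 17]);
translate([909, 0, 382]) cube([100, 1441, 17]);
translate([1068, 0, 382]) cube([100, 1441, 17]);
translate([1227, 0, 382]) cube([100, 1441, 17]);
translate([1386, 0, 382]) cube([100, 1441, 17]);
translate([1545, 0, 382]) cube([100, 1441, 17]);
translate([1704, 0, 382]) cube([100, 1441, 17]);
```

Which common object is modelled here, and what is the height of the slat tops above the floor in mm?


A bed frame. The slat-top height is 399 mm.

Four posts, four rails, and a row of slats — a bed frame. Slats sit on the rails at z = 256 + 126 = 382; with slat thickness 17, the top is 399 mm.


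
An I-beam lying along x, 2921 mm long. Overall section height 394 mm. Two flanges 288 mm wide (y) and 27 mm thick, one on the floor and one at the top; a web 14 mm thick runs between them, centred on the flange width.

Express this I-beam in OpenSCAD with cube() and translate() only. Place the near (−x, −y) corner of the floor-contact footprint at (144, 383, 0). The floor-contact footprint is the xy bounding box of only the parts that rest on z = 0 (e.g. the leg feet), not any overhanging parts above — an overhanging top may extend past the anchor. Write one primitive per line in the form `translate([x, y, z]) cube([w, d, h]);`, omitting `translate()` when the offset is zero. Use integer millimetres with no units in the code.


translate([144, 383, 0]) cube([2921, 288, 27]);
translate([144, 520, 27]) cube([2921, 14, 340]);
translate([144, 383, 367]) cube([2921, 288, 27]);


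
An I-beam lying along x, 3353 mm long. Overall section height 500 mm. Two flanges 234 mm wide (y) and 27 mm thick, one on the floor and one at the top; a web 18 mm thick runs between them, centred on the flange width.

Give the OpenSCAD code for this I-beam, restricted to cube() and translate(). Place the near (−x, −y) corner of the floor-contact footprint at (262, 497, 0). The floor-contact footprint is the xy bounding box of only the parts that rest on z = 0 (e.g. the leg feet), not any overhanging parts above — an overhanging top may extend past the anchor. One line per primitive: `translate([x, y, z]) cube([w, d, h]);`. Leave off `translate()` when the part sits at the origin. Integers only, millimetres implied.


translate([262, 497, 0]) cube([3353, 234, 27]);
translate([262, 605, 27]) cube([3353, 18, 446]);
translate([262, 497, 473]) cube([3353, 234, 27]);


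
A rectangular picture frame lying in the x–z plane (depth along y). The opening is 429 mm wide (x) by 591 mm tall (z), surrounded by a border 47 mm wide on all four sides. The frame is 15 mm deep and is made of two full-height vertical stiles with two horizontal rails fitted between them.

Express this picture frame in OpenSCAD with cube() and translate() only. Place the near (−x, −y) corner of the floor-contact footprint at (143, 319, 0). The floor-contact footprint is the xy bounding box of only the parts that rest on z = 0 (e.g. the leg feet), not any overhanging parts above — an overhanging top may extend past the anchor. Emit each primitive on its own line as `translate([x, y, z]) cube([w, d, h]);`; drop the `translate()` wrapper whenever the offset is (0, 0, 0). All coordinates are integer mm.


translate([143, 319, 0]) cube([47, 15, 685]);
translate([619, 319, 0]) cube([47, 15, 685]);
translate([190, 319, 0]) cube([429, 15, 47]);
translate([190, 319, 638]) cube([429, 15, 47]);


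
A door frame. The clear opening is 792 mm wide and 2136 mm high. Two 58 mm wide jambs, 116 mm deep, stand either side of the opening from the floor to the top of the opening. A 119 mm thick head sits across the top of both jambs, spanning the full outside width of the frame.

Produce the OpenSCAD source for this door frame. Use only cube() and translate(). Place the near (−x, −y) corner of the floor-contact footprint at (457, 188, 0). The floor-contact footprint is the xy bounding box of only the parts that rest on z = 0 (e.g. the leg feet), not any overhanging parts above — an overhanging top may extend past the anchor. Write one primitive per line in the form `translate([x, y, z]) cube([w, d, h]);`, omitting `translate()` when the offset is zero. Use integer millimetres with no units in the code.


translate([457, 188, 0]) cube([58, 116, 2136]);
translate([1307, 188, 0]) cube([58, 116, 2136]);
translate([457, 188, 2136]) cube([908, 116, 119]);


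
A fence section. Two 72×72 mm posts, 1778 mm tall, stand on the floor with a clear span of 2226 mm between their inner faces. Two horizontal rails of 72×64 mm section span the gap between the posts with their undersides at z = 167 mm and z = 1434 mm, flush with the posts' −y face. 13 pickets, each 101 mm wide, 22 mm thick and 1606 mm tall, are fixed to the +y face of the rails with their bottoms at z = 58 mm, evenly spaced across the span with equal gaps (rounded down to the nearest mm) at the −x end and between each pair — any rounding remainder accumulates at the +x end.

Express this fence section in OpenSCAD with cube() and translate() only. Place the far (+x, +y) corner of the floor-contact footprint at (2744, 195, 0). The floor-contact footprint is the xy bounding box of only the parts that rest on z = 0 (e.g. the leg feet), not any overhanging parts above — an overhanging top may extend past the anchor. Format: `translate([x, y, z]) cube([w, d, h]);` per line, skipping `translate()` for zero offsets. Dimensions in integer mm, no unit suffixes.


translate([374, 123, 0]) cube([72, 72, 1778]);
translate([2672, 123, 0]) cube([72, 72, 1778]);
translate([446, 123, 167]) cube([2226, 72, 64]);
translate([446, 123, 1434]) cube([2226, 72, 64]);
translate([511, 195, 58]) cube([101, 22, 1606]);
translate([677, 195, 58]) cube([101, 22, 1606]);
translate([843, 195, 58]) cube([101, 22, 1606]);
translate([1009, 195, 58]) cube([101, 22, 1606]);
translate([1175, 195, 58]) cube([101, 22, 1606]);
translate([1341, 195, 58]) cube([101, 22, 1606]);
translate([1507, 195, 58]) cube([101, 22, 1606]);
translate([1673, 195, 58]) cube([101, 22, 1606]);
translate([1839, 195, 58]) cube([101, 22, 1606]);
translate([2005, 195, 58]) cube([101, 22, 1606]);
translate([2171, 195, 58]) cube([101, 22, 1606]);
translate([2337, 195, 58]) cube([101, 22, 1606]);
translate([2503, 195, 58]) cube([101, 22, 1606]);


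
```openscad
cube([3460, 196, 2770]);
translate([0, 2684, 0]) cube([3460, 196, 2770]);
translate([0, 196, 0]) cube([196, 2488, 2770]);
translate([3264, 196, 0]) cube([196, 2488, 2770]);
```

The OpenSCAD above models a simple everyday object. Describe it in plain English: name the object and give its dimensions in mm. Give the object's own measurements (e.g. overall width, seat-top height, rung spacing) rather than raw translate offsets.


The wall frame of a small rectangular building: four walls, each 2770 mm tall and 196 mm thick, enclosing a footprint 3460 mm (x) by 2880 mm (y) outside-to-outside, with no floor or roof. The front and back walls (the −y and +y sides) span the full width; the two side walls fit between them.


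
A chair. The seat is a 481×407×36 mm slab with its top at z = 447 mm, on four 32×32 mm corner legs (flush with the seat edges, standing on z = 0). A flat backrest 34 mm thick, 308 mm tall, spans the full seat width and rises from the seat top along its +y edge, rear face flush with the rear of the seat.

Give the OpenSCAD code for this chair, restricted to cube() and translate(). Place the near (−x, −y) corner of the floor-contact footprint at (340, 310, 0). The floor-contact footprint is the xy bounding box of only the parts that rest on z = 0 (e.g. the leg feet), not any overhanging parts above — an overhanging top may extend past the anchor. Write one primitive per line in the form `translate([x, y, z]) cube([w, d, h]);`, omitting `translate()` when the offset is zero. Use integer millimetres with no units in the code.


// leg_h = 447 - 36 = 411
translate([340, 310, 411]) cube([481, 407, 36]);
translate([340, 310, 0]) cube([32, 32, 411]);
translate([789, 310, 0]) cube([32, 32, 411]);
translate([340, 685, 0]) cube([32, 32, 411]);
translate([789, 685, 0]) cube([32, 32, 411]);
translate([340, 683, 447]) cube([481, 34, 308]);


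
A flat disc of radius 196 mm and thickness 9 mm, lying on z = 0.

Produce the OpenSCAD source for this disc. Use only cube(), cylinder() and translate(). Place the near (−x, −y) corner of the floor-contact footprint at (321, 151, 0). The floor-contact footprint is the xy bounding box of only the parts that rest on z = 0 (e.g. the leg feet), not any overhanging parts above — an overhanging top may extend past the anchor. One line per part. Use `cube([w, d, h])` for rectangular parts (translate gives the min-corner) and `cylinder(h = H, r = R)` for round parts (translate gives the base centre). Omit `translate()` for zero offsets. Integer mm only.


translate([517, 347, 0]) cylinder(h = 9, r = 196);


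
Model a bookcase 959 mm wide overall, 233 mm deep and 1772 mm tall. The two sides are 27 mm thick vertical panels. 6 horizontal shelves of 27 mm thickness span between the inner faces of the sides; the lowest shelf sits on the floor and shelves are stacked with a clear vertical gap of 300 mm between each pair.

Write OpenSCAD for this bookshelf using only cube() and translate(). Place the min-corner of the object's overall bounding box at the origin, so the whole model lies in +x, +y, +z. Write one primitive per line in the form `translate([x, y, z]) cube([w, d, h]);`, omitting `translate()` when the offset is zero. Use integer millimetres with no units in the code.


cube([27, 233, 1772]);
translate([932, 0, 0]) cube([27, 233, 1772]);
translate([27, 0, 0]) cube([905, 233, 27]);
translate([27, 0, 327]) cube([905, 233, 27]);
translate([27, 0, 654]) cube([905, 233, 27]);
translate([27, 0, 981]) cube([905, 233, 27]);
translate([27, 0, 1308]) cube([905, 233, 27]);
translate([27, 0, 1635]) cube([905, 233, 27]);


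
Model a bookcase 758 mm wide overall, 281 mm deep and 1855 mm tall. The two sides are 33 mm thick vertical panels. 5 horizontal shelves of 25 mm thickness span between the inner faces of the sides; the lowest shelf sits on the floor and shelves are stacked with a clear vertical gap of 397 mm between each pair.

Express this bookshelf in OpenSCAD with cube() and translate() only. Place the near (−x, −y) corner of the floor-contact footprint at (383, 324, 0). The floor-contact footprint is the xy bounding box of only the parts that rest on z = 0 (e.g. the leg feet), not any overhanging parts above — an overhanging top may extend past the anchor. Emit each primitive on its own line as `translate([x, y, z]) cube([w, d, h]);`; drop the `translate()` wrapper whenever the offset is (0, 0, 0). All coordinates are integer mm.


translate([383, 324, 0]) cube([33, 281, 1855]);
translate([1108, 324, 0]) cube([33, 281, 1855]);
translate([416, 324, 0]) cube([692, 281, 25]);
translate([416, 324, 422]) cube([692, 281, 25]);
translate([416, 324, 844]) cube([692, 281, 25]);
translate([416, 324, 1266]) cube([692, 281, 25]);
translate([416, 324, 1688]) cube([692, 281, 25]);


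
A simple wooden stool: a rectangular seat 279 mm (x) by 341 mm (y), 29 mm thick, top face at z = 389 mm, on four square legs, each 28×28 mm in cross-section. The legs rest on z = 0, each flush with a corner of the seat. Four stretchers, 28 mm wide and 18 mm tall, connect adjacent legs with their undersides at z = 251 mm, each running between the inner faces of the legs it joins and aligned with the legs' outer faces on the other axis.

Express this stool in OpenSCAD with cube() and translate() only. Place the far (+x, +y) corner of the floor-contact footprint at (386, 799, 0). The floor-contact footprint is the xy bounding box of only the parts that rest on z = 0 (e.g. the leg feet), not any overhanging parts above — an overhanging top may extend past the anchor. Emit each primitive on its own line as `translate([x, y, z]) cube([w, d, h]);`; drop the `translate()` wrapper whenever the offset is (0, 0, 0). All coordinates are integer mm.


translate([107, 458, 360]) cube([279, 341, 29]);
translate([107, 458, 0]) cube([28, 28, 360]);
translate([358, 458, 0]) cube([28, 28, 360]);
translate([107, 771, 0]) cube([28, 28, 360]);
translate([358, 771, 0]) cube([28, 28, 360]);
translate([135, 458, 251]) cube([223, 28, 18]);
translate([135, 771, 251]) cube([223, 28, 18]);
translate([107, 486, 251]) cube([28, 285, 18]);
translate([358, 486, 251]) cube([28, 285, 18]);


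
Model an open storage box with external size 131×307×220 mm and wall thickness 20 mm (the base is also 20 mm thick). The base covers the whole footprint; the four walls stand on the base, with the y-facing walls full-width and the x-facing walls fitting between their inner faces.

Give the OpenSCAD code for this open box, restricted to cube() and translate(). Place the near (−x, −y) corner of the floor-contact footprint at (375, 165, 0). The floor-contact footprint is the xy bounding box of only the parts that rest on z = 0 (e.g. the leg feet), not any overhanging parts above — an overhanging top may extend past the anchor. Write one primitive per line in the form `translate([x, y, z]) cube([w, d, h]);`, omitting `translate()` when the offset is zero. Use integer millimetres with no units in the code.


translate([375, 165, 0]) cube([131, 307, 20]);
translate([375, 165, 20]) cube([131, 20, 200]);
translate([375, 452, 20]) cube([131, 20, 200]);
translate([375, 185, 20]) cube([20, 267, 200]);
translate([486, 185, 20]) cube([20, 267, 200]);


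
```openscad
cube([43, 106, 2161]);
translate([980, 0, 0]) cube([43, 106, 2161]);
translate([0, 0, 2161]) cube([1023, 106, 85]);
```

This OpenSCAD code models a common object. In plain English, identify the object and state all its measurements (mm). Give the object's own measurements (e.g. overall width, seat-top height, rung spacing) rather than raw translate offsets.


A door frame. The clear opening is 937 mm wide and 2161 mm high. Two 43 mm wide jambs, 106 mm deep, stand either side of the opening from the floor to the top of the opening. A 85 mm thick head sits across the top of both jambs, spanning the full outside width of the frame.
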